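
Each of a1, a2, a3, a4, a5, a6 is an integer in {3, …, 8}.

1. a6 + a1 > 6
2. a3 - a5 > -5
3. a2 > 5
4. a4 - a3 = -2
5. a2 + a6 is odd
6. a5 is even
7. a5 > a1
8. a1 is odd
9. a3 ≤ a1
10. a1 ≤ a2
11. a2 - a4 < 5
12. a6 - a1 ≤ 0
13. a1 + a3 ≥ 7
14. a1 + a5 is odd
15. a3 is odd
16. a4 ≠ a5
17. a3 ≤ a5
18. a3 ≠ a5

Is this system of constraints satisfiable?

One satisfying assignment is a1 = 5, a2 = 7, a3 = 5, a4 = 3, a5 = 8, a6 = 4.
For the less obvious constraints — constraint 1: a6 + a1 = 9; constraint 2: a3 - a5 = -3 — and the others hold by inspection.

Satisfiable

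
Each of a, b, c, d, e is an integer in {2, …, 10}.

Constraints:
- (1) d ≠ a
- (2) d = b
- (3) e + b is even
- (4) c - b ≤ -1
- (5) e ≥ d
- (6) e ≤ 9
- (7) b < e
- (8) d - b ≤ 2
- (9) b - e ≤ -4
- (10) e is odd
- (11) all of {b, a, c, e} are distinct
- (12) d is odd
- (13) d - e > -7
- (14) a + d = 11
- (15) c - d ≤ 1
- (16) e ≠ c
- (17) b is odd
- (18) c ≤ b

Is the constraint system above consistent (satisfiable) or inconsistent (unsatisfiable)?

Satisfiable

Take a = 6, b = 5, c = 3, d = 5, e = 9. Then constraint 4: c - b = -2; constraint 8: d - b = 0; constraint 9: b - e = -4, and every other listed constraint is also met.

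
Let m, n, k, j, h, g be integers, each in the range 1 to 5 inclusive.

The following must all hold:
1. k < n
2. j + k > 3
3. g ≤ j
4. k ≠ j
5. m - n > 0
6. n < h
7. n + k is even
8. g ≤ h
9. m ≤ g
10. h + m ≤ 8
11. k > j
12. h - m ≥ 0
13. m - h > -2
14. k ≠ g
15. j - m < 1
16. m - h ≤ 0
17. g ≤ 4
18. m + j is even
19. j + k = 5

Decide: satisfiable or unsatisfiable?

Constraints 1, 3, 5, 9, and 11 give g ≤ j, j < k, k < n, n < m, m ≤ g. Chaining: g ≤ j < k < n < m ≤ g, which forces g < g — impossible.

Unsatisfiable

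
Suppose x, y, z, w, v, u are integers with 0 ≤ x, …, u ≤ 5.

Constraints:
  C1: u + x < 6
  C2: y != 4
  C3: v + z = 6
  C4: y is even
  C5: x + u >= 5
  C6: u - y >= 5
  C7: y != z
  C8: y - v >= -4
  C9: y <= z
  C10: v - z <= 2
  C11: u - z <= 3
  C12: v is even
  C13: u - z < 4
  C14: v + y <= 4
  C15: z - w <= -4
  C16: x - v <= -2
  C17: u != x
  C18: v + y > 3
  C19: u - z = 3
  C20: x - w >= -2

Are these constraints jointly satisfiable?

Constraints 6, 8, 11, 15, 16, and 20 give y − v ≥ -4, v − x ≥ 2, x − w ≥ -2, w − z ≥ 4, z − u ≥ -3, u − y ≥ 5.
Adding all 6 inequalities: the left sides telescope to 0, and the right sides sum to (-4) + 2 + (-2) + 4 + (-3) + 5 = 2. So 0 ≥ 2, which is false.

Unsatisfiable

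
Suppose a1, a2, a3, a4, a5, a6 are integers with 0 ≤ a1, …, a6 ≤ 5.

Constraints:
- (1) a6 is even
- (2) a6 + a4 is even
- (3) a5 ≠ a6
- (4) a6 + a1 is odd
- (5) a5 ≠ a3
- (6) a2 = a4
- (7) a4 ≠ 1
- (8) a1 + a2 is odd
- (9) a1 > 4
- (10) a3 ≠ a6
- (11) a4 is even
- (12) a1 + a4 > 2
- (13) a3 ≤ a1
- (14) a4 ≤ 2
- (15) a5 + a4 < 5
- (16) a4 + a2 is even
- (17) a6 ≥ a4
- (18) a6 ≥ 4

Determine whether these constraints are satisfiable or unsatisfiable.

Satisfiable

The assignment a1 = 5, a2 = 0, a3 = 0, a4 = 0, a5 = 2, a6 = 4 works:
  constraint 1 holds since a6 = 4 is even.
  constraint 12 holds since a1 + a4 = 5.
  constraint 15 holds since a5 + a4 = 2.
The rest check out directly.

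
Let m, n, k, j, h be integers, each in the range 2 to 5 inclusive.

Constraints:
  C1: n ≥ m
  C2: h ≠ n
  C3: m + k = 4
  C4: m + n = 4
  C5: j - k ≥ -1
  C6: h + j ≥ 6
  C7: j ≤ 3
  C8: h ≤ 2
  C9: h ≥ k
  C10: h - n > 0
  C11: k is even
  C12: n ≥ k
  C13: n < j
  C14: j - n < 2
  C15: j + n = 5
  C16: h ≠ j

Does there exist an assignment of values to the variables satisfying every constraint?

From constraint 8: h ≤ 2. From constraint 7: j ≤ 3. Hence h + j ≤ 5. But constraint 6 requires h + j ≥ 6, and 6 > 5. Contradiction.

Unsatisfiable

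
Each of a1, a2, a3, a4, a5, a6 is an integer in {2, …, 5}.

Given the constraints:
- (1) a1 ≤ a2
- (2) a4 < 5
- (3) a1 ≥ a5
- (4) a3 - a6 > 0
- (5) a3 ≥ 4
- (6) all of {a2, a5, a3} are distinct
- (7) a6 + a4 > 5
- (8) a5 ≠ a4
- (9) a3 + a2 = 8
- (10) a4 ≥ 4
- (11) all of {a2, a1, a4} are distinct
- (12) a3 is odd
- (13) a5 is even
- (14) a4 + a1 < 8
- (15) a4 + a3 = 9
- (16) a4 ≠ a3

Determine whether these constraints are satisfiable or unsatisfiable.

Satisfiable

Setting (a1, a2, a3, a4, a5, a6) = (2, 3, 5, 4, 2, 3) satisfies everything: constraint 4: a3 - a6 = 2; constraint 7: a6 + a4 = 7, and the others follow.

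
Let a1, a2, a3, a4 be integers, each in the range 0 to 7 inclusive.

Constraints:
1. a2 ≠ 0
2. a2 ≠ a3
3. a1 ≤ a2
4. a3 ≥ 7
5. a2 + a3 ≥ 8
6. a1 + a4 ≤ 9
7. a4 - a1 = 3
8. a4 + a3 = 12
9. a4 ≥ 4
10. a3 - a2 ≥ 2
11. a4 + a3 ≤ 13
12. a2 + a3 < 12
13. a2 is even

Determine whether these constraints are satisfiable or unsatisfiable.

Try a1 = 2, a2 = 4, a3 = 7, a4 = 5.
Check constraint 5: a2 + a3 = 11; constraint 6: a1 + a4 = 7; constraint 7: a4 - a1 = 3. The remaining constraints are straightforward to verify.

Satisfiable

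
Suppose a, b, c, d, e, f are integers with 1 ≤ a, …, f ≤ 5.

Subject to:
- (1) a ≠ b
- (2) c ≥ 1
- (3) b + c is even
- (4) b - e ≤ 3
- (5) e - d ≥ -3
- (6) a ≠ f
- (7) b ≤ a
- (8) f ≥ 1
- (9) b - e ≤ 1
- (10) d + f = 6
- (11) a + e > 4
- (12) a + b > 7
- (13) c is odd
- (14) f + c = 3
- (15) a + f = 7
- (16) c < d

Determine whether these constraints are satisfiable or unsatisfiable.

Try a = 5, b = 3, c = 1, d = 4, e = 2, f = 2.
Check constraint 4: b - e = 1; constraint 5: e - d = -2. The remaining constraints are straightforward to verify.

Satisfiable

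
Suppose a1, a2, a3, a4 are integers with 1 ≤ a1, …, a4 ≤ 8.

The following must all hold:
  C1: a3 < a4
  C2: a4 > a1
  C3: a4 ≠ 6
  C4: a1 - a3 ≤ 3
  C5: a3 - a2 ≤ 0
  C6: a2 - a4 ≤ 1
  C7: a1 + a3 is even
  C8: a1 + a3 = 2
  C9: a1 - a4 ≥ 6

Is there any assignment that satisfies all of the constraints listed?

Constraints 4, 5, 6, and 9 give a4 − a2 ≥ -1, a2 − a3 ≥ 0, a3 − a1 ≥ -3, a1 − a4 ≥ 6.
Adding all 4 inequalities: the left sides telescope to 0, and the right sides sum to (-1) + 0 + (-3) + 6 = 2. So 0 ≥ 2, which is false.

Unsatisfiable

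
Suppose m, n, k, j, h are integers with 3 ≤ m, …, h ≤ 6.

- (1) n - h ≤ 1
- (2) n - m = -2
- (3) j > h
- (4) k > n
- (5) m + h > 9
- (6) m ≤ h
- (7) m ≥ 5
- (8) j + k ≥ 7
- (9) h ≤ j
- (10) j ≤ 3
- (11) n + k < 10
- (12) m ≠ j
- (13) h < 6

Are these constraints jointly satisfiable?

From constraints 6 and 7: h ≥ m and m ≥ 5, so h ≥ 5. From constraints 9 and 10: h ≤ j and j ≤ 3, so h ≤ 3. But 3 < 5, so no value of h works.

Unsatisfiable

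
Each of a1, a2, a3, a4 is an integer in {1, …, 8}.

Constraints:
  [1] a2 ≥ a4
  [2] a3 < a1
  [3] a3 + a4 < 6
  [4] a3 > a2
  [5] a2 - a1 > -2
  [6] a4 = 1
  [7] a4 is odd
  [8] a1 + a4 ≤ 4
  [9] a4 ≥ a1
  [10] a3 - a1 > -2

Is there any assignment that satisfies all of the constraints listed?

Constraints 1, 2, 4, and 9 give a4 ≤ a2, a2 < a3, a3 < a1, a1 ≤ a4. Chaining: a4 ≤ a2 < a3 < a1 ≤ a4, which forces a4 < a4 — impossible.

Unsatisfiable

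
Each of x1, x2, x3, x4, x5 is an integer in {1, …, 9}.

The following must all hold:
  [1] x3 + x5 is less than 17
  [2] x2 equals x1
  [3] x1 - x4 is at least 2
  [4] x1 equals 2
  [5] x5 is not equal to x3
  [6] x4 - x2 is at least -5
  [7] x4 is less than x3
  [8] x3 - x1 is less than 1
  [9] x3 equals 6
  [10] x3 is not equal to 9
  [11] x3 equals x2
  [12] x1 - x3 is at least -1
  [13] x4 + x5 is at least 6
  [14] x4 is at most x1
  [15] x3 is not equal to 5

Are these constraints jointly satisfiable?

Unsatisfiable

Constraint 9 fixes x3 = 6 and constraint 4 fixes x1 = 2. Constraints 2 and 11 give x3 = x2 = x1, so x3 = x1. But 6 ≠ 2 — contradiction.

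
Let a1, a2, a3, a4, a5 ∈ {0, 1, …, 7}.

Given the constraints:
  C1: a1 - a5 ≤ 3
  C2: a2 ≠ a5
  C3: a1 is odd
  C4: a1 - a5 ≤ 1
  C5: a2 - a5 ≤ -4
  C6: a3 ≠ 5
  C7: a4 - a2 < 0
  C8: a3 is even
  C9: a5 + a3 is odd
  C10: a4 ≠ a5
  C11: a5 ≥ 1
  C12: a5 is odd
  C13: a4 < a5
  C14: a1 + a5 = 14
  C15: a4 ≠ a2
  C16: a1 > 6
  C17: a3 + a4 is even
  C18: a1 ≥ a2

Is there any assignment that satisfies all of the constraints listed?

Satisfiable

One satisfying assignment is a1 = 7, a2 = 2, a3 = 6, a4 = 0, a5 = 7.
For the less obvious constraints — constraint 1: a1 - a5 = 0; constraint 4: a1 - a5 = 0 — and the others hold by inspection.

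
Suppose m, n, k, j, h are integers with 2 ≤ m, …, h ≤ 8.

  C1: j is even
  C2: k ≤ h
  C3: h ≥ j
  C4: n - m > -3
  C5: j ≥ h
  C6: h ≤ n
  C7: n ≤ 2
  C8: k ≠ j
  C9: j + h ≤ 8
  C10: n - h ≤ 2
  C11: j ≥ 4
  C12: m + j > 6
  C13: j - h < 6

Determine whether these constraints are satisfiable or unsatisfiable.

From constraints 3 and 11: h ≥ j and j ≥ 4, so h ≥ 4. From constraints 6 and 7: h ≤ n and n ≤ 2, so h ≤ 2. But 2 < 4, so no value of h works.

Unsatisfiable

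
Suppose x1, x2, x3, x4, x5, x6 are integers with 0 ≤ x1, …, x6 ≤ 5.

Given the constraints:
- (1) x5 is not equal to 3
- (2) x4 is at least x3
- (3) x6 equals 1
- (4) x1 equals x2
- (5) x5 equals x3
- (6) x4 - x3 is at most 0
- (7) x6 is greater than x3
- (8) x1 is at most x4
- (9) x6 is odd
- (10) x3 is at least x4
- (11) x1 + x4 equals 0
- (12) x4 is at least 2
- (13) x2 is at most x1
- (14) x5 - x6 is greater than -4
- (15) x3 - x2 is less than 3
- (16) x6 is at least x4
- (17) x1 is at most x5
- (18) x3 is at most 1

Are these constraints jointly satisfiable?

From constraint 12: x4 ≥ 2. From constraints 10 and 18: x4 ≤ x3 and x3 ≤ 1, so x4 ≤ 1. But 1 < 2, so no value of x4 works.

Unsatisfiable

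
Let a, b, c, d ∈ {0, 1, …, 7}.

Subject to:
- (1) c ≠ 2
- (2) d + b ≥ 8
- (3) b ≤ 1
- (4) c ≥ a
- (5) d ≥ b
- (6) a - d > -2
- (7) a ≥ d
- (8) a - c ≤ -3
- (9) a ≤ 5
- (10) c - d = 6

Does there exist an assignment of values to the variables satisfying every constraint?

From constraints 7 and 9: d ≤ a ≤ 5. From constraint 3: b ≤ 1. Hence d + b ≤ 6. But constraint 2 requires d + b ≥ 8, and 8 > 6. Contradiction.

Unsatisfiable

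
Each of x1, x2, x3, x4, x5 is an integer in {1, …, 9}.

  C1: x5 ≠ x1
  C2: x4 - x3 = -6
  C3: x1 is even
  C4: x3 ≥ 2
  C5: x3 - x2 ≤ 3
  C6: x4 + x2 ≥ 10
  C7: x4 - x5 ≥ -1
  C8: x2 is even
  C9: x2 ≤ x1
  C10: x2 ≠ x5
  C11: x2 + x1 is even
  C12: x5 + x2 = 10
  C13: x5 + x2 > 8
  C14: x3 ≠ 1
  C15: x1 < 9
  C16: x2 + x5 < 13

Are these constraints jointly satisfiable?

One satisfying assignment is x1 = 8, x2 = 8, x3 = 9, x4 = 3, x5 = 2.
For the less obvious constraints — constraint 2: x4 - x3 = -6; constraint 5: x3 - x2 = 1; constraint 6: x4 + x2 = 11 — and the others hold by inspection.

Satisfiable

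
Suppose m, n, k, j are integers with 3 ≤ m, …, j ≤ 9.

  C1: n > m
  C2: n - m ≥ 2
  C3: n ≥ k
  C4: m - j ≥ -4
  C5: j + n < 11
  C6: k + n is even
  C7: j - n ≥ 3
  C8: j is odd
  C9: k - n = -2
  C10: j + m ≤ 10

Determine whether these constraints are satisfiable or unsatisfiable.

Unsatisfiable

Constraints 2, 4, and 7 give m − j ≥ -4, j − n ≥ 3, n − m ≥ 2.
Adding all 3 inequalities: the left sides telescope to 0, and the right sides sum to (-4) + 3 + 2 = 1. So 0 ≥ 1, which is false.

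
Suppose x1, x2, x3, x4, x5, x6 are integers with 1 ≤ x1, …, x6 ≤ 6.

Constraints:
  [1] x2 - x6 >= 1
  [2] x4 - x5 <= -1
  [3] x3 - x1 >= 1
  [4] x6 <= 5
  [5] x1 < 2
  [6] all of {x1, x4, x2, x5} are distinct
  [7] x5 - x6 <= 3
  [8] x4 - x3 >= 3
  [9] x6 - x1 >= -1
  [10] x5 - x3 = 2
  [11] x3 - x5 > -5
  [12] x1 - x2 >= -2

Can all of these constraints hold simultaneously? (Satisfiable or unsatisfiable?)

Constraints 1, 2, 3, 7, 8, and 12 give x5 − x4 ≥ 1, x4 − x3 ≥ 3, x3 − x1 ≥ 1, x1 − x2 ≥ -2, x2 − x6 ≥ 1, x6 − x5 ≥ -3.
Adding all 6 inequalities: the left sides telescope to 0, and the right sides sum to 1 + 3 + 1 + (-2) + 1 + (-3) = 1. So 0 ≥ 1, which is false.

Unsatisfiable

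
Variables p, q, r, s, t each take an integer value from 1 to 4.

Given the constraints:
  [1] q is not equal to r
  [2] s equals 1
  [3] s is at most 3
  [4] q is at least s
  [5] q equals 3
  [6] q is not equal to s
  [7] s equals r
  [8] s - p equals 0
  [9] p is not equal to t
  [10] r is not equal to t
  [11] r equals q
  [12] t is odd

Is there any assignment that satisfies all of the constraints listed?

Unsatisfiable

Constraint 2 fixes s = 1 and constraint 5 fixes q = 3. Constraints 7 and 11 give s = r = q, so s = q. But 1 ≠ 3 — contradiction.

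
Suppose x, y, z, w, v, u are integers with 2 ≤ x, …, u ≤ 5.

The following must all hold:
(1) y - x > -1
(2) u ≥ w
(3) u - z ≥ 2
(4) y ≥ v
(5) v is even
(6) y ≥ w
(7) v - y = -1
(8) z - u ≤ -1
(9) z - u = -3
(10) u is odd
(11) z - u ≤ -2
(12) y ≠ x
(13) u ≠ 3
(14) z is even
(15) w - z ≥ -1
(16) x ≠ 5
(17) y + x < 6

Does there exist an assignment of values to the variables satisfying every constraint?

Satisfiable

Take x = 2, y = 3, z = 2, w = 3, v = 2, u = 5. Then constraint 1: y - x = 1; constraint 3: u - z = 3; constraint 7: v - y = -1, and every other listed constraint is also met.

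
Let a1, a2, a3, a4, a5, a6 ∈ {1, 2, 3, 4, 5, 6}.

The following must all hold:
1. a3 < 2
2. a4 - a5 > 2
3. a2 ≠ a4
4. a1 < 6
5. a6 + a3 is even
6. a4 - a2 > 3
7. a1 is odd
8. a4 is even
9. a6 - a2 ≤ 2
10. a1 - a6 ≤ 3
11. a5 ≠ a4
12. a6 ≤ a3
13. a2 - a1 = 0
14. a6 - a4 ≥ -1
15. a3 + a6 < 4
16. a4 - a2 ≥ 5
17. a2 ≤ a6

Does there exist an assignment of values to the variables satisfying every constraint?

Unsatisfiable

Constraints 9, 14, and 16 give a2 − a6 ≥ -2, a6 − a4 ≥ -1, a4 − a2 ≥ 5.
Adding all 3 inequalities: the left sides telescope to 0, and the right sides sum to (-2) + (-1) + 5 = 2. So 0 ≥ 2, which is false.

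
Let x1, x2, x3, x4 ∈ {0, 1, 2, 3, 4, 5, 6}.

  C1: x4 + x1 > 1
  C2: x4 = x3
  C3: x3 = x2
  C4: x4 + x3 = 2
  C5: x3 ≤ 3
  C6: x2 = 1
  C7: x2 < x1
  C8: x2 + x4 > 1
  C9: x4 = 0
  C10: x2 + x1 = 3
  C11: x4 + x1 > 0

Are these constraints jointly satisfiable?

Unsatisfiable

Constraint 9 fixes x4 = 0 and constraint 6 fixes x2 = 1. Constraints 2 and 3 give x4 = x3 = x2, so x4 = x2. But 0 ≠ 1 — contradiction.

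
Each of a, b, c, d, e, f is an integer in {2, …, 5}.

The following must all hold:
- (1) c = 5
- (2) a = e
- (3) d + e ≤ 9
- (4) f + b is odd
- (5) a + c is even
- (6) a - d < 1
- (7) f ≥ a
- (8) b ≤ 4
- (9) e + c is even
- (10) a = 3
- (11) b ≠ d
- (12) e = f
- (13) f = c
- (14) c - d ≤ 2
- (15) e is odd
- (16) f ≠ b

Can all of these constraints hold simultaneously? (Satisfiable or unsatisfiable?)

Unsatisfiable

Constraint 10 fixes a = 3 and constraint 1 fixes c = 5. Constraints 2, 12, and 13 give a = e = f = c, so a = c. But 3 ≠ 5 — contradiction.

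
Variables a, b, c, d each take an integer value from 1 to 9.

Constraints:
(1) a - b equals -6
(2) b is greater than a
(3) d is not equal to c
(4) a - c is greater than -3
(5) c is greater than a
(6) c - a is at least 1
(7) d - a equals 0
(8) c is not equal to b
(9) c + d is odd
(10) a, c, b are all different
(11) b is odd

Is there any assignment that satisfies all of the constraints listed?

Try a = 1, b = 7, c = 2, d = 1.
Check constraint 1: a - b = -6; constraint 4: a - c = -1. The remaining constraints are straightforward to verify.

Satisfiable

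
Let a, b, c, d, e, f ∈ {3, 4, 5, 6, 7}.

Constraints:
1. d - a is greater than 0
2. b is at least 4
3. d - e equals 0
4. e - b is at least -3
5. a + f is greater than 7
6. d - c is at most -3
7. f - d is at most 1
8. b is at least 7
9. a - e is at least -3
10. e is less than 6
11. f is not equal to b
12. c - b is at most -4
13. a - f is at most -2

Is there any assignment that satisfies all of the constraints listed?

Constraints 4, 6, 7, 9, 12, and 13 give c − d ≥ 3, d − f ≥ -1, f − a ≥ 2, a − e ≥ -3, e − b ≥ -3, b − c ≥ 4.
Adding all 6 inequalities: the left sides telescope to 0, and the right sides sum to 3 + (-1) + 2 + (-3) + (-3) + 4 = 2. So 0 ≥ 2, which is false.

Unsatisfiable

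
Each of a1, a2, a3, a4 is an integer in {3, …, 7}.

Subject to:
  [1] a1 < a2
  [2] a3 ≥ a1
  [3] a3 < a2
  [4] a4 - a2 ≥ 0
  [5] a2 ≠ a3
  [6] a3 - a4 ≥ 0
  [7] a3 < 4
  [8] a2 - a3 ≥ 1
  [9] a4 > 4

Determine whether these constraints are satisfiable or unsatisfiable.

Constraints 4, 6, and 8 give a3 − a4 ≥ 0, a4 − a2 ≥ 0, a2 − a3 ≥ 1.
Adding all 3 inequalities: the left sides telescope to 0, and the right sides sum to 0 + 0 + 1 = 1. So 0 ≥ 1, which is false.

Unsatisfiable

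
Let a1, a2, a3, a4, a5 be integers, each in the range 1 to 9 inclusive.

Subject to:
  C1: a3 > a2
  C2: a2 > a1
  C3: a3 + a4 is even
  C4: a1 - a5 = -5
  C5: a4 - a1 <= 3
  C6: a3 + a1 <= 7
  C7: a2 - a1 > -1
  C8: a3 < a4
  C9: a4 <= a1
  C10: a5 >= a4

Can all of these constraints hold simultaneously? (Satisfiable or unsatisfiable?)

Constraints 1, 2, 8, and 9 give a3 < a4, a4 ≤ a1, a1 < a2, a2 < a3. Chaining: a3 < a4 ≤ a1 < a2 < a3, which forces a3 < a3 — impossible.

Unsatisfiable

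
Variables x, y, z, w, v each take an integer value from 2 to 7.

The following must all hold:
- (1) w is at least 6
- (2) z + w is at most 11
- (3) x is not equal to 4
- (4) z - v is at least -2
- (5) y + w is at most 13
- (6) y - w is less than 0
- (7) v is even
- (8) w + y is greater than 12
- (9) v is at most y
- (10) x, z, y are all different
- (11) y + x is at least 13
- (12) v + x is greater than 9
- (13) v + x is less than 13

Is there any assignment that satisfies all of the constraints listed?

Satisfiable

Try x = 7, y = 6, z = 2, w = 7, v = 4.
Check constraint 2: z + w = 9; constraint 4: z - v = -2. The remaining constraints are straightforward to verify.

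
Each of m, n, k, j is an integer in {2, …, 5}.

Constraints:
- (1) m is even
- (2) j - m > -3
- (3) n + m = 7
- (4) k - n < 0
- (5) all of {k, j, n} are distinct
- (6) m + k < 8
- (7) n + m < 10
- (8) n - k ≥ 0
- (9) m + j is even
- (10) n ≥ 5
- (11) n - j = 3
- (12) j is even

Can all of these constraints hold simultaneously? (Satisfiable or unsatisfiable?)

Setting (m, n, k, j) = (2, 5, 4, 2) satisfies everything: constraint 2: j - m = 0; constraint 3: n + m = 7; constraint 4: k - n = -1, and the others follow.

Satisfiable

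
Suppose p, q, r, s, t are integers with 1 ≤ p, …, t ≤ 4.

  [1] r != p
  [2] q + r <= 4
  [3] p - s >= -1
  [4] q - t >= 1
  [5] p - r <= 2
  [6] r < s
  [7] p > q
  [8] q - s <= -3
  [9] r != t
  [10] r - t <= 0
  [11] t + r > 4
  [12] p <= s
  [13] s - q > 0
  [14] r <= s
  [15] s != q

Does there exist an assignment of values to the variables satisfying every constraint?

Unsatisfiable

Constraints 3, 4, 5, 8, and 10 give q − t ≥ 1, t − r ≥ 0, r − p ≥ -2, p − s ≥ -1, s − q ≥ 3.
Adding all 5 inequalities: the left sides telescope to 0, and the right sides sum to 1 + 0 + (-2) + (-1) + 3 = 1. So 0 ≥ 1, which is false.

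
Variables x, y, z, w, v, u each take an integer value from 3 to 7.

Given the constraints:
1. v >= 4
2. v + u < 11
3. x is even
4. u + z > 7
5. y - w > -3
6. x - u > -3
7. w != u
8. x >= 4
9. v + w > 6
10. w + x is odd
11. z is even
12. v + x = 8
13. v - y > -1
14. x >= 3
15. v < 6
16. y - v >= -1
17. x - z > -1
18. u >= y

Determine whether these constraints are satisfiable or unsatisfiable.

Take x = 4, y = 3, z = 4, w = 3, v = 4, u = 4. Then constraint 2: v + u = 8; constraint 4: u + z = 8, and every other listed constraint is also met.

Satisfiable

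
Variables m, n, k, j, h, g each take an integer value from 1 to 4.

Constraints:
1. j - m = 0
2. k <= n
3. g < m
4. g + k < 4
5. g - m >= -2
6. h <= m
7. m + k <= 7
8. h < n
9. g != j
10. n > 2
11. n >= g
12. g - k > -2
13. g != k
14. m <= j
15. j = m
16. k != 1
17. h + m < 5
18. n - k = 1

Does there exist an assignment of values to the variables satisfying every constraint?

Satisfiable

Try m = 2, n = 3, k = 2, j = 2, h = 2, g = 1.
Check constraint 1: j - m = 0; constraint 4: g + k = 3. The remaining constraints are straightforward to verify.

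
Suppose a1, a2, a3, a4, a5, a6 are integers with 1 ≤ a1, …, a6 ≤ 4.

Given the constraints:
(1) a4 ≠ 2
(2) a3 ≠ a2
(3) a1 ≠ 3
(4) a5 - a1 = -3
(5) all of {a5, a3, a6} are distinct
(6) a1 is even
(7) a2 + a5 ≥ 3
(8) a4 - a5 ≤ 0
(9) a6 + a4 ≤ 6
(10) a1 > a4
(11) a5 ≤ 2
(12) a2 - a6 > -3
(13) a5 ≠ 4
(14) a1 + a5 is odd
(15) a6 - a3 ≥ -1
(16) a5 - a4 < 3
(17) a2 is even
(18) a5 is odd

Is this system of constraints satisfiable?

One satisfying assignment is a1 = 4, a2 = 2, a3 = 3, a4 = 1, a5 = 1, a6 = 4.
For the less obvious constraints — constraint 4: a5 - a1 = -3; constraint 7: a2 + a5 = 3 — and the others hold by inspection.

Satisfiable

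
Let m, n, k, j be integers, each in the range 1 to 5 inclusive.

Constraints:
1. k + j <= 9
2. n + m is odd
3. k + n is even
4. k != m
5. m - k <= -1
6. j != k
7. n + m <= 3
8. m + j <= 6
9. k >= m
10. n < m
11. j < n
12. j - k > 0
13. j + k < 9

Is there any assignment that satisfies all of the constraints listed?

Unsatisfiable

Constraints 9, 10, 11, and 12 give m ≤ k, k < j, j < n, n < m. Chaining: m ≤ k < j < n < m, which forces m < m — impossible.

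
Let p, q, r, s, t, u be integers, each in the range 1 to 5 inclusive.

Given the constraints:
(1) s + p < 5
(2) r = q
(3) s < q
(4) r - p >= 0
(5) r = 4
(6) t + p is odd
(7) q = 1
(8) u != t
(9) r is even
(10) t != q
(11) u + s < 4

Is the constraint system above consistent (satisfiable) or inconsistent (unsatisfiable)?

Unsatisfiable

Constraint 5 fixes r = 4 and constraint 7 fixes q = 1, but constraint 2 requires r = q. Since 4 ≠ 1, contradiction.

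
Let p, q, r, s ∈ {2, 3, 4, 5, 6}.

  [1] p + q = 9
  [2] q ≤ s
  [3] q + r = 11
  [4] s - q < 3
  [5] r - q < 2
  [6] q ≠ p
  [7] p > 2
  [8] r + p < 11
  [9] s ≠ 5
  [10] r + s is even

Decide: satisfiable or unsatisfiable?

Satisfiable

The assignment p = 4, q = 5, r = 6, s = 6 works:
  constraint 1 holds since p + q = 9.
  constraint 3 holds since q + r = 11.
The rest check out directly.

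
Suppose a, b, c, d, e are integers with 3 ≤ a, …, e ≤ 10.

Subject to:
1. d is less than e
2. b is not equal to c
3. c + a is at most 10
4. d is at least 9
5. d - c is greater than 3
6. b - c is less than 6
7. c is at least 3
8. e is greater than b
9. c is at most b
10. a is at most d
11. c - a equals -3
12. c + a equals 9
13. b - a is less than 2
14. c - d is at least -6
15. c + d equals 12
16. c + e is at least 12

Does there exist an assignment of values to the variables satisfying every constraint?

One satisfying assignment is a = 6, b = 7, c = 3, d = 9, e = 10.
For the less obvious constraints — constraint 3: c + a = 9; constraint 5: d - c = 6 — and the others hold by inspection.

Satisfiable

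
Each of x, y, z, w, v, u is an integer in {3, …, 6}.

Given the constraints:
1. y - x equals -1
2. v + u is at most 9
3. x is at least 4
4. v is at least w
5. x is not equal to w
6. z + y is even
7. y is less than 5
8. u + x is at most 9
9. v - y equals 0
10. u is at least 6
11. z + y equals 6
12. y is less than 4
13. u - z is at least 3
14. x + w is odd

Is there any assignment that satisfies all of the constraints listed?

Unsatisfiable

From constraint 10: u ≥ 6. From constraint 3: x ≥ 4. Hence u + x ≥ 10. But constraint 8 requires u + x ≤ 9, and 9 < 10. Contradiction.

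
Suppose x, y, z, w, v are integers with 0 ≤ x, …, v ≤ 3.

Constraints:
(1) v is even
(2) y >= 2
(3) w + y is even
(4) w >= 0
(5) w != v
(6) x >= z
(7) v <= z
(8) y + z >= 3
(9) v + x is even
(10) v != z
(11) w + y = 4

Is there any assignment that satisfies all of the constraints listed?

Try x = 2, y = 3, z = 2, w = 1, v = 0.
Check constraint 8: y + z = 5; constraint 11: w + y = 4. The remaining constraints are straightforward to verify.

Satisfiable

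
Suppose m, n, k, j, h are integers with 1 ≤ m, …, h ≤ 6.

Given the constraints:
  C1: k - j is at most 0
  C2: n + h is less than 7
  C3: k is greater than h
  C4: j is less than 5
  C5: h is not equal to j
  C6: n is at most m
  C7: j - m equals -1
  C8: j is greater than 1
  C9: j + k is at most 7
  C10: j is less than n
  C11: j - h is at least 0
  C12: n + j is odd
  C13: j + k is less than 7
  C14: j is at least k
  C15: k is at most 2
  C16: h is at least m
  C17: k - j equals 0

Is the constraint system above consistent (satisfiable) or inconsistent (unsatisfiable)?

Constraints 3, 6, 10, 14, and 16 give h < k, k ≤ j, j < n, n ≤ m, m ≤ h. Chaining: h < k ≤ j < n ≤ m ≤ h, which forces h < h — impossible.

Unsatisfiable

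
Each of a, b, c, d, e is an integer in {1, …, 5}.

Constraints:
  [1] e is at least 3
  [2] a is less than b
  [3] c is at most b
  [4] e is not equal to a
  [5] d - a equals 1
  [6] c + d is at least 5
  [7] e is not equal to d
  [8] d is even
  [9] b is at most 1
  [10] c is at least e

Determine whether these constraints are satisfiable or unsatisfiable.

Unsatisfiable

From constraints 1 and 10: c ≥ e and e ≥ 3, so c ≥ 3. From constraints 3 and 9: c ≤ b and b ≤ 1, so c ≤ 1. But 1 < 3, so no value of c works.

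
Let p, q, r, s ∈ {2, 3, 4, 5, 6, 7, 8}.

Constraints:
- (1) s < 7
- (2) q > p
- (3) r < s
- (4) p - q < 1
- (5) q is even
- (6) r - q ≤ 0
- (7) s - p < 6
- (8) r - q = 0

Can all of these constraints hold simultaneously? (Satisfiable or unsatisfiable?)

Satisfiable

One satisfying assignment is p = 3, q = 4, r = 4, s = 6.
For the less obvious constraints — constraint 4: p - q = -1; constraint 6: r - q = 0; constraint 7: s - p = 3 — and the others hold by inspection.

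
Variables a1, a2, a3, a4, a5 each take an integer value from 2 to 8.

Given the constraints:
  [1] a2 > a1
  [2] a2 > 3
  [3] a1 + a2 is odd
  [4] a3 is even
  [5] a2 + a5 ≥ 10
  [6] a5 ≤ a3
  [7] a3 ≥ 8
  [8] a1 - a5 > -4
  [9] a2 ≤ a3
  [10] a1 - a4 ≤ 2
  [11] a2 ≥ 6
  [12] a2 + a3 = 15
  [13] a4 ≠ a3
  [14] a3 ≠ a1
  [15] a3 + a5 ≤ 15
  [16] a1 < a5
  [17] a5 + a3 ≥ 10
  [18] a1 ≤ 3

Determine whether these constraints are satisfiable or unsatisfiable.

Satisfiable

One satisfying assignment is a1 = 2, a2 = 7, a3 = 8, a4 = 2, a5 = 4.
For the less obvious constraints — constraint 5: a2 + a5 = 11; constraint 8: a1 - a5 = -2; constraint 10: a1 - a4 = 0 — and the others hold by inspection.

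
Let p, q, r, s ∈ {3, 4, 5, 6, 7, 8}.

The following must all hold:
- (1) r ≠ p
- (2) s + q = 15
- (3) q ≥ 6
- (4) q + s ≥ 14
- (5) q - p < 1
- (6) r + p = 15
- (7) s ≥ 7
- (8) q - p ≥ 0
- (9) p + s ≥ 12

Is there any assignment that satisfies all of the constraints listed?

Take p = 7, q = 7, r = 8, s = 8. Then constraint 2: s + q = 15; constraint 4: q + s = 15; constraint 5: q - p = 0, and every other listed constraint is also met.

Satisfiable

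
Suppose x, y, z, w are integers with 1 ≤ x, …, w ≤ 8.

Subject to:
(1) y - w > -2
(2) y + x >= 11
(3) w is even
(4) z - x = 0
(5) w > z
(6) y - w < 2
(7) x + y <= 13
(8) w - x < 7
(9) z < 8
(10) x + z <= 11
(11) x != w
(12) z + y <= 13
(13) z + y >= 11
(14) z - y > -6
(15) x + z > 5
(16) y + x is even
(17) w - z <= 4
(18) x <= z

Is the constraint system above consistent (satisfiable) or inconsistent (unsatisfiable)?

Satisfiable

Take x = 4, y = 8, z = 4, w = 8. Then constraint 1: y - w = 0; constraint 2: y + x = 12, and every other listed constraint is also met.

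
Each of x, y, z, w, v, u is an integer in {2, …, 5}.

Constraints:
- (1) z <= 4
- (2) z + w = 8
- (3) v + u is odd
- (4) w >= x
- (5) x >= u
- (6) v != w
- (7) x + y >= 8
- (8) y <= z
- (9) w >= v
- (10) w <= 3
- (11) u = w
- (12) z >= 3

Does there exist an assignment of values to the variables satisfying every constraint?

Unsatisfiable

From constraints 4 and 10: x ≤ w ≤ 3. From constraints 1 and 8: y ≤ z ≤ 4. Hence x + y ≤ 7. But constraint 7 requires x + y ≥ 8, and 8 > 7. Contradiction.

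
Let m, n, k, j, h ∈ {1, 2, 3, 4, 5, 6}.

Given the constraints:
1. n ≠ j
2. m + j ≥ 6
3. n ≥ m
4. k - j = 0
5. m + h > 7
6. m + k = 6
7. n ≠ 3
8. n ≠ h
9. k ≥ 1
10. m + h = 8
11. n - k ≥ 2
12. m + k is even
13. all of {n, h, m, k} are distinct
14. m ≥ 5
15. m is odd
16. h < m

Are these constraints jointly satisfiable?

Satisfiable

The assignment m = 5, n = 6, k = 1, j = 1, h = 3 works:
  constraint 2 holds since m + j = 6.
  constraint 4 holds since k - j = 0.
The rest check out directly.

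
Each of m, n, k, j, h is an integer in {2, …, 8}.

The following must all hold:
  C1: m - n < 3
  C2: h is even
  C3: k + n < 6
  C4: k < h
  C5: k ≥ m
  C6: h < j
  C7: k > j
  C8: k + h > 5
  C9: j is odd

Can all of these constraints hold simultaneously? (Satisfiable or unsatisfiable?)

Unsatisfiable

Constraints 4, 6, and 7 give h < j, j < k, k < h. Chaining: h < j < k < h, which forces h < h — impossible.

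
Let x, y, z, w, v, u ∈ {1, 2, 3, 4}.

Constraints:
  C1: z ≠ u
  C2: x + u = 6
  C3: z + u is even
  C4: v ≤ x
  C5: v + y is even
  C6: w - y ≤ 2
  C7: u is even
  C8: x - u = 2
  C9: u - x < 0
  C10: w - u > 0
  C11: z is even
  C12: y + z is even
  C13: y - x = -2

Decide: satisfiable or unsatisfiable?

Take x = 4, y = 2, z = 4, w = 3, v = 4, u = 2. Then constraint 2: x + u = 6; constraint 6: w - y = 1, and every other listed constraint is also met.

Satisfiable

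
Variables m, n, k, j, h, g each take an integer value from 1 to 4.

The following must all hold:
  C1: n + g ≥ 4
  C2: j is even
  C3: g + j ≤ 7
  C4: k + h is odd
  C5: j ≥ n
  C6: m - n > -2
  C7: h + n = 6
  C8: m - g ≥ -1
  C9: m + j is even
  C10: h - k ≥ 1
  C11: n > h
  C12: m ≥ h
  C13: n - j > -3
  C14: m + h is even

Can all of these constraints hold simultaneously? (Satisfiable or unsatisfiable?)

The assignment m = 4, n = 4, k = 1, j = 4, h = 2, g = 2 works:
  constraint 1 holds since n + g = 6.
  constraint 3 holds since g + j = 6.
The rest check out directly.

Satisfiable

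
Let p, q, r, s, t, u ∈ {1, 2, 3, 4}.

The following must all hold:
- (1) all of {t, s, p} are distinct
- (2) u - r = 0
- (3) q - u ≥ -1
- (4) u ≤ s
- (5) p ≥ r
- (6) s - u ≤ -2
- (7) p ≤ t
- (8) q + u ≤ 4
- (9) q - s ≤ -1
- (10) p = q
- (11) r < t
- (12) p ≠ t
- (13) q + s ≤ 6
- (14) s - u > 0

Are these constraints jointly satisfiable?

Unsatisfiable

Constraints 3, 6, and 9 give s − q ≥ 1, q − u ≥ -1, u − s ≥ 2.
Adding all 3 inequalities: the left sides telescope to 0, and the right sides sum to 1 + (-1) + 2 = 2. So 0 ≥ 2, which is false.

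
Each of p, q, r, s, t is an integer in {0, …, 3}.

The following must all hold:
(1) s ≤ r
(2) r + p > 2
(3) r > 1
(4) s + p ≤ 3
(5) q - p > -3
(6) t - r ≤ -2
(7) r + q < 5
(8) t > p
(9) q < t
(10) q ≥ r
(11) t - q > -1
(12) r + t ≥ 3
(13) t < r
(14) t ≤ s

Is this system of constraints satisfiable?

Unsatisfiable

Constraints 9, 10, and 13 give t < r, r ≤ q, q < t. Chaining: t < r ≤ q < t, which forces t < t — impossible.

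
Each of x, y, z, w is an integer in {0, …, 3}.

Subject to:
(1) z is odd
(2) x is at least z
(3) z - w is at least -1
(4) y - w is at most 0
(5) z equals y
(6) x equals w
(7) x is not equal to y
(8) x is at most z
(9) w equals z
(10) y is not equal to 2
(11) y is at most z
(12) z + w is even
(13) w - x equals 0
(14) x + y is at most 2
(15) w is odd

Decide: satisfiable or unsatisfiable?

From constraints 5, 6, and 9, x = w = z = y, so x = y. But constraint 7 says x ≠ y. Contradiction.

Unsatisfiable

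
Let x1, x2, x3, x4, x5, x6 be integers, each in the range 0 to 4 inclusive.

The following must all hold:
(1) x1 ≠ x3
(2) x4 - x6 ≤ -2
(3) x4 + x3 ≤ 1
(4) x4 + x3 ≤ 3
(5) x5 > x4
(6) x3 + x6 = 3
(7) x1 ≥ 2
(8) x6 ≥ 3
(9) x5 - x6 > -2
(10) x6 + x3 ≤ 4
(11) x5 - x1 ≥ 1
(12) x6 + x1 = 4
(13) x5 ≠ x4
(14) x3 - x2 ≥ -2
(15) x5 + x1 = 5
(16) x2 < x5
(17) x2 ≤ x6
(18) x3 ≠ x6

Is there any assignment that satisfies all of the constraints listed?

Unsatisfiable

From constraint 8: x6 ≥ 3. From constraint 7: x1 ≥ 2. Hence x6 + x1 ≥ 5. But constraint 12 requires x6 + x1 = 4, and 4 < 5. Contradiction.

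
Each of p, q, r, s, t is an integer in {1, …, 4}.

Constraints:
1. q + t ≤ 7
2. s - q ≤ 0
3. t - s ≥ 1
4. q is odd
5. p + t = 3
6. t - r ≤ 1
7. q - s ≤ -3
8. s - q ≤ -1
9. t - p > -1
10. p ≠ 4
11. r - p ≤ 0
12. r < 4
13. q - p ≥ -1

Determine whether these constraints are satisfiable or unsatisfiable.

Unsatisfiable

Constraints 3, 6, 7, 11, and 13 give q − p ≥ -1, p − r ≥ 0, r − t ≥ -1, t − s ≥ 1, s − q ≥ 3.
Adding all 5 inequalities: the left sides telescope to 0, and the right sides sum to (-1) + 0 + (-1) + 1 + 3 = 2. So 0 ≥ 2, which is false.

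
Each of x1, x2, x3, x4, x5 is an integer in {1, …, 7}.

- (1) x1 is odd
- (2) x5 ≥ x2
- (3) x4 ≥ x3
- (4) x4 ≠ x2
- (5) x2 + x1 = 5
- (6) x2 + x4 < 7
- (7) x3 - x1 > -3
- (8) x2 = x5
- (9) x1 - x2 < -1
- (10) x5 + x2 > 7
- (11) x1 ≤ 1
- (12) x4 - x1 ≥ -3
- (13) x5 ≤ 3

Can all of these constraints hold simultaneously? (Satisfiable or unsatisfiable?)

From constraints 2 and 13: x2 ≤ x5 ≤ 3. From constraint 11: x1 ≤ 1. Hence x2 + x1 ≤ 4. But constraint 5 requires x2 + x1 = 5, and 5 > 4. Contradiction.

Unsatisfiable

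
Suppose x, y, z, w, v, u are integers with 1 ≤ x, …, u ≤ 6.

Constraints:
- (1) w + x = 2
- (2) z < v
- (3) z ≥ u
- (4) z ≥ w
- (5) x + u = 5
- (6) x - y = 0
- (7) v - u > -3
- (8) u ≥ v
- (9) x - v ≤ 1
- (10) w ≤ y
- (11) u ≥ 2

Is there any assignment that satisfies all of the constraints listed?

Constraints 2, 3, and 8 give v ≤ u, u ≤ z, z < v. Chaining: v ≤ u ≤ z < v, which forces v < v — impossible.

Unsatisfiable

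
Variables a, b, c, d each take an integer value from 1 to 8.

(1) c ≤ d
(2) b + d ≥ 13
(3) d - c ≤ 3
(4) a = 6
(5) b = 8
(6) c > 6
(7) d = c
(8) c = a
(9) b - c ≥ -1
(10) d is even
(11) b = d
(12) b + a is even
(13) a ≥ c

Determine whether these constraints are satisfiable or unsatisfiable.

Constraint 5 fixes b = 8 and constraint 4 fixes a = 6. Constraints 7, 8, and 11 give b = d = c = a, so b = a. But 8 ≠ 6 — contradiction.

Unsatisfiable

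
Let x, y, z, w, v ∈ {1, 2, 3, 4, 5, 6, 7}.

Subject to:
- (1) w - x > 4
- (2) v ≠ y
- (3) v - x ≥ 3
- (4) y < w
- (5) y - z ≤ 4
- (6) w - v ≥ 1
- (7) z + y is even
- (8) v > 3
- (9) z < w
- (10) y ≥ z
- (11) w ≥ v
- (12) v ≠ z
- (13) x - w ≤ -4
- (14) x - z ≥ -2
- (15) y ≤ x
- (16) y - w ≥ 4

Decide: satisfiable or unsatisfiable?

Constraints 3, 5, 6, 14, and 16 give z − y ≥ -4, y − w ≥ 4, w − v ≥ 1, v − x ≥ 3, x − z ≥ -2.
Adding all 5 inequalities: the left sides telescope to 0, and the right sides sum to (-4) + 4 + 1 + 3 + (-2) = 2. So 0 ≥ 2, which is false.

Unsatisfiable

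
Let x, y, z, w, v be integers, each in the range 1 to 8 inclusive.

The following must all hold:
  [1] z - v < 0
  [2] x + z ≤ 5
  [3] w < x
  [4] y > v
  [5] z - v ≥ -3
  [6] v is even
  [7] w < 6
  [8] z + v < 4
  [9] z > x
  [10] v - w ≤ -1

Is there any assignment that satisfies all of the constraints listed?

Constraints 1, 3, 9, and 10 give x < z, z < v, v < w, w < x. Chaining: x < z < v < w < x, which forces x < x — impossible.

Unsatisfiable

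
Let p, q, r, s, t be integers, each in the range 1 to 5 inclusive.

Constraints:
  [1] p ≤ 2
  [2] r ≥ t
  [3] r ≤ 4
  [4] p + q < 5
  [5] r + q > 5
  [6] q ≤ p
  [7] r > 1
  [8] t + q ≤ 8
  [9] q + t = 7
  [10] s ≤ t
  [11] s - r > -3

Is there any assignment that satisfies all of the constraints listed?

Unsatisfiable

From constraints 1 and 6: q ≤ p ≤ 2. From constraints 2 and 3: t ≤ r ≤ 4. Hence q + t ≤ 6. But constraint 9 requires q + t = 7, and 7 > 6. Contradiction.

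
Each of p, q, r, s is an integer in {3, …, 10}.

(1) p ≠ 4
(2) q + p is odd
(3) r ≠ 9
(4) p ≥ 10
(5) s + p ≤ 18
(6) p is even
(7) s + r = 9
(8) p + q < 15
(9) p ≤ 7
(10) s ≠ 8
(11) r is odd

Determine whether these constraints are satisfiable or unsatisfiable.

From constraint 4: p ≥ 10. From constraint 9: p ≤ 7. But 7 < 10, so no value of p works.

Unsatisfiable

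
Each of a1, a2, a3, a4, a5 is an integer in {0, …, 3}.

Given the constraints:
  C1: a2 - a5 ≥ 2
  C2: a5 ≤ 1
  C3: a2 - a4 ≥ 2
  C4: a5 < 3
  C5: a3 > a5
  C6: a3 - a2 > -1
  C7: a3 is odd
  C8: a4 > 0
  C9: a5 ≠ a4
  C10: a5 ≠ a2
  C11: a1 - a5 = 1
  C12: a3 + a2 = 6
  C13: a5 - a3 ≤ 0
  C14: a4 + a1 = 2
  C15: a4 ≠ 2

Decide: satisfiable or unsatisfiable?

Take a1 = 1, a2 = 3, a3 = 3, a4 = 1, a5 = 0. Then constraint 1: a2 - a5 = 3; constraint 3: a2 - a4 = 2; constraint 6: a3 - a2 = 0, and every other listed constraint is also met.

Satisfiable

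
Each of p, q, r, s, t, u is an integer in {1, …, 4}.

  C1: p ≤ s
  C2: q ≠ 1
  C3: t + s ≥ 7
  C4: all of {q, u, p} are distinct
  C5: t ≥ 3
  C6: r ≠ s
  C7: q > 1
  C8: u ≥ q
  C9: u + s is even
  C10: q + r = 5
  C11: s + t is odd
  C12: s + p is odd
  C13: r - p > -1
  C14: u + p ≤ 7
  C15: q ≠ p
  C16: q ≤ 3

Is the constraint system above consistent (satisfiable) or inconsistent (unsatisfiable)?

Take p = 3, q = 2, r = 3, s = 4, t = 3, u = 4. Then constraint 3: t + s = 7; constraint 10: q + r = 5; constraint 13: r - p = 0, and every other listed constraint is also met.

Satisfiable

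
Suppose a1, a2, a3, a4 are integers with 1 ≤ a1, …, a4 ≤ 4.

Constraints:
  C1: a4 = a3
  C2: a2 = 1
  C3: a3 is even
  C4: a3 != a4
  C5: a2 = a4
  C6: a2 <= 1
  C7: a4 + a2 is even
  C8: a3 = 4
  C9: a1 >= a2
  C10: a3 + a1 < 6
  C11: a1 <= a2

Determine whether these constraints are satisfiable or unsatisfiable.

Unsatisfiable

Constraint 2 fixes a2 = 1 and constraint 8 fixes a3 = 4. Constraints 1 and 5 give a2 = a4 = a3, so a2 = a3. But 1 ≠ 4 — contradiction.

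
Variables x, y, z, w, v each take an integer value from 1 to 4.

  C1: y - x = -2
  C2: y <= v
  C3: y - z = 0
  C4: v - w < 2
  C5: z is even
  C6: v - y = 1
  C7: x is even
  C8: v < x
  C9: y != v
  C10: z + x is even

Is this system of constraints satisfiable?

Satisfiable

Try x = 4, y = 2, z = 2, w = 4, v = 3.
Check constraint 1: y - x = -2; constraint 3: y - z = 0. The remaining constraints are straightforward to verify.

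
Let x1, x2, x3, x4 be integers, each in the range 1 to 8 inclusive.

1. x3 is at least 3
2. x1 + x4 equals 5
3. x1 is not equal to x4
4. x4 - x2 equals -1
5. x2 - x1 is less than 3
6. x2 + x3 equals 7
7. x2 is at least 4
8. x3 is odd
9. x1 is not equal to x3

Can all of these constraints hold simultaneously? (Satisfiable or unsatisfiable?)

Satisfiable

One satisfying assignment is x1 = 2, x2 = 4, x3 = 3, x4 = 3.
For the less obvious constraints — constraint 2: x1 + x4 = 5; constraint 4: x4 - x2 = -1; constraint 5: x2 - x1 = 2 — and the others hold by inspection.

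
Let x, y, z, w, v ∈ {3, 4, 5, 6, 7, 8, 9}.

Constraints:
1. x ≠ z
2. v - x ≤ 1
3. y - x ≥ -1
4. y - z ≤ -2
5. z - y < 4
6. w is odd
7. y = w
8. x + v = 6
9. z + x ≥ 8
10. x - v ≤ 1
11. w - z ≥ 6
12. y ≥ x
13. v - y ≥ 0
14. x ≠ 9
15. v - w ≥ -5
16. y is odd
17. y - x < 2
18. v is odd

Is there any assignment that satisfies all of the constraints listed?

Unsatisfiable

Constraints 2, 3, 4, 11, and 15 give z − y ≥ 2, y − x ≥ -1, x − v ≥ -1, v − w ≥ -5, w − z ≥ 6.
Adding all 5 inequalities: the left sides telescope to 0, and the right sides sum to 2 + (-1) + (-1) + (-5) + 6 = 1. So 0 ≥ 1, which is false.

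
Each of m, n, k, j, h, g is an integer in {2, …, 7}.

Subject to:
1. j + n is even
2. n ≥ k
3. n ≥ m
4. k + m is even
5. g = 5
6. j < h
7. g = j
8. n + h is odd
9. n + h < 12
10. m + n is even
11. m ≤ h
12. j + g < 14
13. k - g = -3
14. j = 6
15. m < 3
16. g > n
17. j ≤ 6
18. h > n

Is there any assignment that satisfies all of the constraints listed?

Constraint 5 fixes g = 5 and constraint 14 fixes j = 6, but constraint 7 requires g = j. Since 5 ≠ 6, contradiction.

Unsatisfiable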